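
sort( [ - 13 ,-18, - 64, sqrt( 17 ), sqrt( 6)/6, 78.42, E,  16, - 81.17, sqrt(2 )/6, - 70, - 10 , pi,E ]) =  [-81.17, - 70, - 64, - 18, - 13 ,-10  ,  sqrt(2)/6,sqrt( 6)/6, E,E , pi,sqrt (17 ),  16, 78.42 ]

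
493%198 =97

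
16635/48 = 5545/16= 346.56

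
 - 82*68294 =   -  5600108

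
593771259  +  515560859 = 1109332118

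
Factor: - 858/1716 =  - 1/2= - 2^( - 1 )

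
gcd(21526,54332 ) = 94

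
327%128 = 71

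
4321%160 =1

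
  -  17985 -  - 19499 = 1514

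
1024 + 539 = 1563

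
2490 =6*415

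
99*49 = 4851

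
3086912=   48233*64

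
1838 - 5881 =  - 4043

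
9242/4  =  2310 +1/2 = 2310.50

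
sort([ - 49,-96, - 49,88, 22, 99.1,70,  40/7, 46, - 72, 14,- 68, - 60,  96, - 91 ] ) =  [-96,-91 , - 72, - 68, - 60,-49, - 49,40/7,  14, 22, 46,70, 88, 96,  99.1]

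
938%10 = 8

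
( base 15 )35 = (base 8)62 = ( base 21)28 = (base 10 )50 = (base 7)101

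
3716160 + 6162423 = 9878583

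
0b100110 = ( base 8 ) 46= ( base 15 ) 28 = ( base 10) 38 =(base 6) 102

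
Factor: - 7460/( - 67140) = 1/9 =3^( - 2 ) 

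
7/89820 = 7/89820 = 0.00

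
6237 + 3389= 9626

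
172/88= 1+ 21/22=1.95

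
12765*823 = 10505595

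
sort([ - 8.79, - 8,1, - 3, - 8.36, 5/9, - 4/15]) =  [ -8.79, - 8.36, - 8 , - 3, - 4/15, 5/9,1] 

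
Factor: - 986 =  -  2^1* 17^1 * 29^1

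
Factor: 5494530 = 2^1 * 3^1*5^1*183151^1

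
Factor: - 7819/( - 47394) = 2^(- 1)* 3^( - 2)*7^1*1117^1*2633^( - 1 )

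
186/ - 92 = -93/46 = - 2.02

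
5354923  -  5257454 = 97469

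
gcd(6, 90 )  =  6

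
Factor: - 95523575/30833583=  - 3^( - 1 )*5^2 * 7^1*11^( -2 )*29^( - 2 )*67^1*101^(- 1 )*8147^1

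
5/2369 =5/2369  =  0.00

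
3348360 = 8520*393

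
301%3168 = 301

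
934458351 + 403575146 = 1338033497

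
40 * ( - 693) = - 27720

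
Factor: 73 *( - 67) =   -  4891 = - 67^1*73^1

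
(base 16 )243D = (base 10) 9277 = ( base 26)DIL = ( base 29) b0q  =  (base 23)HC8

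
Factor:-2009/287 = - 7^1 = - 7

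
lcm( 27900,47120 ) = 2120400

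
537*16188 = 8692956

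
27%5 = 2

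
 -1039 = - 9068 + 8029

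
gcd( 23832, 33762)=1986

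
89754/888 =14959/148=101.07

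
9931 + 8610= 18541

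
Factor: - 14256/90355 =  - 2^4*3^4*5^( - 1)*11^1*17^(-1) *1063^(  -  1 ) 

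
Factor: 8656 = 2^4*541^1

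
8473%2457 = 1102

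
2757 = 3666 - 909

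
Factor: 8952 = 2^3*3^1*373^1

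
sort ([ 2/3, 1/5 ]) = [ 1/5,  2/3 ] 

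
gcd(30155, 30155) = 30155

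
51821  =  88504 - 36683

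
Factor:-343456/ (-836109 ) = 2^5* 3^ ( - 3)*173^(-1) * 179^(-1 )*10733^1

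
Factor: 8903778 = 2^1*3^1*13^1*211^1*541^1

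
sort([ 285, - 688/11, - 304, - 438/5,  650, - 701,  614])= [-701, - 304, - 438/5,  -  688/11,285, 614, 650]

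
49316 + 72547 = 121863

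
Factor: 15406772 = 2^2*29^1*132817^1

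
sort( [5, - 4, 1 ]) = [ - 4, 1, 5]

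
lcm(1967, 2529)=17703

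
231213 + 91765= 322978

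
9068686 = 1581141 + 7487545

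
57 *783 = 44631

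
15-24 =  - 9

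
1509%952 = 557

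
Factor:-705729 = - 3^1*235243^1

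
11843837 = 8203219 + 3640618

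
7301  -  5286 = 2015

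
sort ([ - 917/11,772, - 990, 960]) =[ - 990, - 917/11,  772, 960 ]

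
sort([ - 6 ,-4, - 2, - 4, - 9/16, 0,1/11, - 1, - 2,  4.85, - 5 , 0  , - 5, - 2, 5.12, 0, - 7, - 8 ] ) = [  -  8 , - 7, - 6, - 5, - 5, - 4, - 4, - 2,-2, - 2, - 1,  -  9/16,0 , 0 , 0, 1/11 , 4.85,  5.12]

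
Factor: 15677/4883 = 61/19 = 19^( - 1)*61^1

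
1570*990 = 1554300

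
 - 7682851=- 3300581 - 4382270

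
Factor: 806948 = 2^2 * 67^1*3011^1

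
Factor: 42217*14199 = 599439183=3^1*7^1 * 37^1*163^1*4733^1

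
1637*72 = 117864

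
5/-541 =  - 5/541 = - 0.01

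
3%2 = 1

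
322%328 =322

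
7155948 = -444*( - 16117)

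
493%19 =18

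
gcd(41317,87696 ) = 1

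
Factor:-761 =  - 761^1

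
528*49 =25872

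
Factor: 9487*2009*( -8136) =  -155067140088 = - 2^3*3^2*7^2*41^1*53^1*113^1*179^1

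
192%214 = 192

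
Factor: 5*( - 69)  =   - 3^1*5^1*23^1 = - 345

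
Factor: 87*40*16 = 55680 = 2^7  *3^1*5^1*29^1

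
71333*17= 1212661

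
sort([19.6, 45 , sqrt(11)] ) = [ sqrt( 11 ), 19.6,45] 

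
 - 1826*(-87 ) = 158862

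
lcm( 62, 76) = 2356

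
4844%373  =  368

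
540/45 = 12= 12.00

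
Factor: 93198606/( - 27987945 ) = - 31066202/9329315 = - 2^1 *5^( - 1)*61^1*149^1*1709^1*1865863^( - 1) 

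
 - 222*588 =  - 130536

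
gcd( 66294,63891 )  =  9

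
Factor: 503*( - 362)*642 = -2^2 * 3^1*107^1*181^1*503^1 = - 116899212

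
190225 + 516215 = 706440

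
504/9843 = 168/3281 = 0.05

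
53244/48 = 1109  +  1/4  =  1109.25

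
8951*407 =3643057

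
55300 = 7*7900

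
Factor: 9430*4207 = 2^1*5^1*7^1*23^1*41^1*601^1= 39672010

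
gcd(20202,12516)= 42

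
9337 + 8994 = 18331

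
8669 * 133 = 1152977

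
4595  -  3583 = 1012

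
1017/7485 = 339/2495 = 0.14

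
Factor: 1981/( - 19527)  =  -3^( - 1)*7^1*23^( - 1 )  =  - 7/69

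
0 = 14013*0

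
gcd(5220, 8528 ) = 4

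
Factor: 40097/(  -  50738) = -2^( - 1 )*23^( - 1 )*101^1*397^1* 1103^(  -  1)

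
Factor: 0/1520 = 0 = 0^1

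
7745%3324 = 1097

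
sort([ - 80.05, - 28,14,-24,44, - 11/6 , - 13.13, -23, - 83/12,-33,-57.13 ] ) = [  -  80.05,-57.13 , - 33, - 28, - 24, - 23, - 13.13, - 83/12, - 11/6, 14,  44] 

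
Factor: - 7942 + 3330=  - 2^2*1153^1 = - 4612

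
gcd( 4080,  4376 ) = 8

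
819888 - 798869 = 21019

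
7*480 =3360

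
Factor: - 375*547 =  - 3^1*5^3*547^1 =- 205125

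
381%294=87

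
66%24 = 18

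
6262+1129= 7391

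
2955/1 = 2955 = 2955.00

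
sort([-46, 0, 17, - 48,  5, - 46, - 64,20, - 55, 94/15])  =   [ - 64, - 55, - 48, - 46, - 46 , 0, 5,94/15, 17, 20 ]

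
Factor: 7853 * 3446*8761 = 2^1*1723^1 * 7853^1*8761^1 = 237085258318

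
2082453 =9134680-7052227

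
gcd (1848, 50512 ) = 616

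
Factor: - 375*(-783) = 293625 = 3^4* 5^3 * 29^1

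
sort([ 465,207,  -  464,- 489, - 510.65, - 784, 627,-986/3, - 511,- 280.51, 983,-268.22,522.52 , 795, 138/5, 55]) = [  -  784,-511,-510.65,-489,-464,-986/3, - 280.51 ,-268.22,138/5, 55,  207,  465, 522.52,627,795,  983]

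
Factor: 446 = 2^1*223^1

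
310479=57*5447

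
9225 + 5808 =15033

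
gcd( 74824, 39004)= 796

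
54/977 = 54/977 = 0.06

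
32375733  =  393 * 82381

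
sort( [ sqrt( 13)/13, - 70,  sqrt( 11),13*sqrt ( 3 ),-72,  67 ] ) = [ - 72, - 70,  sqrt( 13 ) /13,sqrt (11) , 13*sqrt( 3 ) , 67] 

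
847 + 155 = 1002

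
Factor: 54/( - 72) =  - 3/4 = - 2^ ( - 2)*3^1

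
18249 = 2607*7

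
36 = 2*18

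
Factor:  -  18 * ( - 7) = 2^1 * 3^2*7^1 = 126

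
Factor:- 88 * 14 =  - 1232 = - 2^4*7^1*11^1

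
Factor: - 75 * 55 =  -4125 = - 3^1*5^3*11^1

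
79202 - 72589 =6613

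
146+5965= 6111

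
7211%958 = 505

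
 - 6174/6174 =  - 1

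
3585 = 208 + 3377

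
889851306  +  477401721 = 1367253027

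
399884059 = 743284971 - 343400912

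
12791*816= 10437456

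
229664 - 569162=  - 339498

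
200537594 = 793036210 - 592498616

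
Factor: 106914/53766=173/87 = 3^( - 1)*29^( - 1 ) * 173^1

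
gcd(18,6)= 6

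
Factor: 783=3^3*29^1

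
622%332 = 290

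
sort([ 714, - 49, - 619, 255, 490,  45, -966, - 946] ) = [ - 966, - 946, - 619, - 49,45, 255,490,714]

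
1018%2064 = 1018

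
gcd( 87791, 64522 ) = 1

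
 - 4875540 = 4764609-9640149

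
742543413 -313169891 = 429373522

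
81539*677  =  55201903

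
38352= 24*1598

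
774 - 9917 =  - 9143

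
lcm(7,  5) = 35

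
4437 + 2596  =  7033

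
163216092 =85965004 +77251088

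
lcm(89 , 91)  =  8099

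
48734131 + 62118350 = 110852481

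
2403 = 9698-7295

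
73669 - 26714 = 46955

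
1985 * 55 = 109175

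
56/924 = 2/33 = 0.06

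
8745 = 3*2915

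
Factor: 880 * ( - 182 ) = -160160 =- 2^5*5^1*7^1*11^1*13^1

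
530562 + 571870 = 1102432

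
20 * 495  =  9900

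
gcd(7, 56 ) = 7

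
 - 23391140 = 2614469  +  -26005609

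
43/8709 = 43/8709 = 0.00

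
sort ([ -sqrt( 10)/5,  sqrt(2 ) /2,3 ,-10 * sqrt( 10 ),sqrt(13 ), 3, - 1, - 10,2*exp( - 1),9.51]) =[ - 10*sqrt(10 )  , - 10, - 1,-sqrt(10) /5,sqrt( 2) /2,2*exp( - 1 ),3,3,  sqrt( 13), 9.51] 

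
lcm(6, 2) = 6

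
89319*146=13040574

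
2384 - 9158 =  - 6774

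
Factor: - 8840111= - 7^1*19^1*66467^1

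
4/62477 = 4/62477 = 0.00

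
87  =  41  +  46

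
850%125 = 100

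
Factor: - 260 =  - 2^2*5^1 *13^1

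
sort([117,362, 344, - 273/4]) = [-273/4,  117, 344, 362] 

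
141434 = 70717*2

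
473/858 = 43/78 = 0.55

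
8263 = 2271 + 5992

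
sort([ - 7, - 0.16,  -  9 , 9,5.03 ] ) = [ - 9, - 7, - 0.16, 5.03, 9]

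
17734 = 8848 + 8886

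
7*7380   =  51660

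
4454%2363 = 2091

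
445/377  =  1 + 68/377 = 1.18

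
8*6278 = 50224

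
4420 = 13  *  340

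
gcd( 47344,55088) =176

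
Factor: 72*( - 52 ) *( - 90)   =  336960 =2^6*3^4*5^1*13^1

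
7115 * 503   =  3578845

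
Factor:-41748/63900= - 49/75 = -  3^( - 1 ) * 5^(-2) * 7^2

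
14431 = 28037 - 13606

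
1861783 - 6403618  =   - 4541835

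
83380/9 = 9264  +  4/9 = 9264.44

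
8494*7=59458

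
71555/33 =6505/3 = 2168.33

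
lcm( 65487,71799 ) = 5959317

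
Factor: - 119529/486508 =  - 2^( - 2)*3^3 * 11^( - 1) * 19^1 * 233^1*11057^( - 1 ) 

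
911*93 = 84723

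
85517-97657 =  - 12140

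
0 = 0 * 9165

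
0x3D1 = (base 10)977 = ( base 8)1721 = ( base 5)12402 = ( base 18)305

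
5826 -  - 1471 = 7297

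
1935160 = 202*9580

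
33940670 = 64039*530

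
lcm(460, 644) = 3220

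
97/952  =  97/952 = 0.10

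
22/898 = 11/449 = 0.02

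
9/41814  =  1/4646 = 0.00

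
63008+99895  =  162903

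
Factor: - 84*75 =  - 2^2 * 3^2*5^2*7^1= - 6300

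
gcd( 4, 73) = 1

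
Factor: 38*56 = 2^4 * 7^1*19^1 = 2128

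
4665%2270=125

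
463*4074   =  1886262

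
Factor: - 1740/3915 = - 4/9= - 2^2  *3^ ( - 2)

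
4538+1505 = 6043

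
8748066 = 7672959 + 1075107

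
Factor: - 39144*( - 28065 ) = 2^3*3^2*5^1*7^1*233^1*1871^1 = 1098576360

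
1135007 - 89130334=-87995327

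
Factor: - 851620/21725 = - 196/5  =  - 2^2 * 5^ ( - 1)*7^2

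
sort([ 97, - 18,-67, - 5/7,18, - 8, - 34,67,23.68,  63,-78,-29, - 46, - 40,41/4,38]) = [- 78, - 67 , - 46, - 40, - 34, - 29,-18, - 8, - 5/7 , 41/4,18,23.68,38,63,67, 97 ]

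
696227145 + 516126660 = 1212353805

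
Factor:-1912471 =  -11^1*173861^1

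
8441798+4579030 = 13020828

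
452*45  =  20340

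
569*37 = 21053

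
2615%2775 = 2615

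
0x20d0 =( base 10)8400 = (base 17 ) 1c12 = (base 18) 17GC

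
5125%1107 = 697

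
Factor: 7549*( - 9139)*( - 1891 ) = 13^1*19^1*31^1 * 37^1  *  61^1 * 7549^1 = 130460678101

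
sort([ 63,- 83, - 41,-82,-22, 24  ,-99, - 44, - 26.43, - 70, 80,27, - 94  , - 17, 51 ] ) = [ - 99, - 94,  -  83, - 82, - 70, - 44,  -  41 , - 26.43, - 22,  -  17,24, 27 , 51, 63, 80]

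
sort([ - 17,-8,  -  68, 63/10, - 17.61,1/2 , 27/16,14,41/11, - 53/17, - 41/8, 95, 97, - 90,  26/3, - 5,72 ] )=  [ -90, - 68,  -  17.61,  -  17, - 8, - 41/8, - 5, - 53/17,  1/2,27/16, 41/11  ,  63/10,26/3, 14, 72,95,97 ] 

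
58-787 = -729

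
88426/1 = 88426 = 88426.00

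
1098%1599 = 1098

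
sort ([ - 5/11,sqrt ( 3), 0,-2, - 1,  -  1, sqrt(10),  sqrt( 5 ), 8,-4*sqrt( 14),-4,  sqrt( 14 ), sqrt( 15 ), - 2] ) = [ - 4 * sqrt(14 ), - 4,  -  2,  -  2, - 1, - 1, - 5/11,  0,  sqrt(3)  ,  sqrt( 5 ),sqrt( 10),sqrt( 14 ), sqrt( 15 ),8]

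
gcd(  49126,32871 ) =1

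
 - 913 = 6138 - 7051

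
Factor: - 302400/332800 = -189/208=- 2^ ( - 4)*3^3*7^1*13^( - 1 )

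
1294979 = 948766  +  346213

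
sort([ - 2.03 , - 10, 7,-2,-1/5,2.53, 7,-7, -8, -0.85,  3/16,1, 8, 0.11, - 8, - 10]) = [  -  10 , - 10,-8, - 8, - 7, - 2.03,-2,-0.85 ,  -  1/5, 0.11,3/16, 1,2.53, 7, 7, 8 ]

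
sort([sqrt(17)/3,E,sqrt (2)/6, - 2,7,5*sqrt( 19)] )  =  [ - 2,sqrt(2)/6,sqrt(17) /3,E,7,5*sqrt( 19 )]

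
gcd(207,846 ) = 9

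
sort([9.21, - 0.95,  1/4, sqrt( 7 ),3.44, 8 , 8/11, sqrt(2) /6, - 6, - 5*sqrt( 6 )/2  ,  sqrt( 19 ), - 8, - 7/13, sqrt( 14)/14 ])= [ - 8, -5 * sqrt( 6)/2, - 6, -0.95,-7/13, sqrt (2 )/6, 1/4 , sqrt( 14) /14, 8/11, sqrt( 7),3.44,sqrt( 19 ), 8,9.21]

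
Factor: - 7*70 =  -490 = - 2^1*5^1*7^2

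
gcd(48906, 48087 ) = 117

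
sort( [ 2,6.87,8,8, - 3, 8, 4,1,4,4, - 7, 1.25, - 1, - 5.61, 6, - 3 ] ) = [ - 7 , - 5.61,  -  3, - 3, - 1, 1,1.25,2, 4,4, 4,6,6.87,8, 8,8] 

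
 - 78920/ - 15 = 5261 + 1/3 = 5261.33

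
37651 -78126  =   - 40475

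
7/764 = 7/764 = 0.01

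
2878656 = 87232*33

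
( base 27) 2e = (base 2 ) 1000100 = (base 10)68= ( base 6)152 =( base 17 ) 40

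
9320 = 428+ 8892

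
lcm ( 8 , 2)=8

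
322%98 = 28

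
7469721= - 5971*(  -  1251) 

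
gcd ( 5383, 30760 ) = 769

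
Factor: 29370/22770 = 3^( - 1 ) *23^( -1)*89^1=   89/69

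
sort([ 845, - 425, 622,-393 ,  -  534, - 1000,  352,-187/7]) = [-1000, - 534,-425,-393,  -  187/7,  352, 622,845]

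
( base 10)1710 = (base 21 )3i9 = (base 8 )3256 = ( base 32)1le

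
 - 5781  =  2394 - 8175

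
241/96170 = 241/96170 = 0.00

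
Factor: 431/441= 3^(-2)*7^(-2)* 431^1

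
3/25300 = 3/25300 = 0.00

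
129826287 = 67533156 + 62293131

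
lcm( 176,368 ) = 4048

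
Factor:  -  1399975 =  - 5^2 * 29^1*1931^1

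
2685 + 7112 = 9797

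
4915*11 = 54065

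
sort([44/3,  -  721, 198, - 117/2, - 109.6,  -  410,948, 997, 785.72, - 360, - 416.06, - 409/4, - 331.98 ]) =[ - 721,  -  416.06,-410,-360,  -  331.98, - 109.6, - 409/4, - 117/2, 44/3, 198,785.72,  948, 997 ] 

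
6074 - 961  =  5113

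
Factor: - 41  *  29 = -1189 = - 29^1 * 41^1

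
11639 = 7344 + 4295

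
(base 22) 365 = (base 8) 3065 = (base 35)1ae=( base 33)1F5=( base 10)1589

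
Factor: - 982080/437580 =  - 2^4*13^(  -  1)*17^( - 1 )*31^1 = - 496/221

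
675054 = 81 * 8334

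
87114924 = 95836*909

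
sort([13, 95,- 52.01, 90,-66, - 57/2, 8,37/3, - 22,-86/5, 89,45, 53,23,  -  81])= [ - 81 , - 66, - 52.01, - 57/2, - 22, - 86/5, 8,37/3, 13,23 , 45,53,89,90, 95 ]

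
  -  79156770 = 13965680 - 93122450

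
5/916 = 5/916= 0.01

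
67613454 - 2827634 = 64785820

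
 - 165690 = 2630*( - 63 ) 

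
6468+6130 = 12598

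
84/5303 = 84/5303 = 0.02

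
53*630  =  33390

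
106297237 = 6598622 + 99698615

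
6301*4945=31158445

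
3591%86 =65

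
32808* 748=24540384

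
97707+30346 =128053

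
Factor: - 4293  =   - 3^4*53^1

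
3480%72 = 24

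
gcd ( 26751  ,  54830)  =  1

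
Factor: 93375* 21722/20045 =405658350/4009= 2^1*3^2* 5^2*19^( - 1)*83^1*211^(  -  1)*10861^1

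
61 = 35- - 26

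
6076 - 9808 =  - 3732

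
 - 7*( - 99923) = 699461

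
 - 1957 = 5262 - 7219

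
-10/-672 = 5/336 =0.01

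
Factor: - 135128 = - 2^3*7^1*19^1*127^1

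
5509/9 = 612 + 1/9 = 612.11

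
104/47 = 2 +10/47 = 2.21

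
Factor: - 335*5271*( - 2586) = 2^1*3^2  *5^1 *7^1 * 67^1 * 251^1 * 431^1 =4566320010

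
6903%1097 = 321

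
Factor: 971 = 971^1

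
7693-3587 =4106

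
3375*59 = 199125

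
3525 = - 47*(-75)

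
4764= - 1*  ( -4764)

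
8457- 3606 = 4851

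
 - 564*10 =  -5640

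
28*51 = 1428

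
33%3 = 0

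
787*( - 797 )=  - 627239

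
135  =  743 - 608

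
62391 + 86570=148961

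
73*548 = 40004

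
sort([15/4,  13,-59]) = [ - 59,15/4,13 ] 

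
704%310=84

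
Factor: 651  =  3^1 *7^1*31^1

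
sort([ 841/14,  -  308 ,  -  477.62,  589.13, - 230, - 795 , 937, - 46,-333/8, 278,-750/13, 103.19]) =[ - 795, - 477.62,  -  308,-230,  -  750/13 , - 46, - 333/8,841/14,103.19,278,589.13,937 ] 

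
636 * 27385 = 17416860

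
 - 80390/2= - 40195=- 40195.00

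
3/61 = 3/61 = 0.05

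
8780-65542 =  - 56762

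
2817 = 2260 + 557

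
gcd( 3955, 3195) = 5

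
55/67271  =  55/67271= 0.00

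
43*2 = 86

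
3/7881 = 1/2627 = 0.00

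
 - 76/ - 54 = 1+11/27 = 1.41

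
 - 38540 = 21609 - 60149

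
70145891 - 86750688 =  - 16604797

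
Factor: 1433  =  1433^1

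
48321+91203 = 139524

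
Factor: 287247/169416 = 2^( - 3)*3^( - 1)*13^( - 1)*23^2  =  529/312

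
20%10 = 0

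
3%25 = 3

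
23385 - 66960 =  - 43575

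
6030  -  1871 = 4159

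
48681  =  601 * 81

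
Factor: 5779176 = 2^3 * 3^1 * 13^1 * 18523^1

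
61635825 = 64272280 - 2636455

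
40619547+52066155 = 92685702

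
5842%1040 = 642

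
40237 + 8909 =49146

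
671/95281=671/95281=0.01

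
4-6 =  - 2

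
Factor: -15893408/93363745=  - 2^5*5^( - 1)*17^(  -  1 )*496669^1*1098397^(-1) 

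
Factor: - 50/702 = -3^( - 3)*5^2 * 13^( - 1) =- 25/351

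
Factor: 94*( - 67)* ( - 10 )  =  2^2 * 5^1*47^1 * 67^1 = 62980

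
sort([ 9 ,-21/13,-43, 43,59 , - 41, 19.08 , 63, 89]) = [ - 43, - 41, - 21/13, 9, 19.08,43, 59, 63, 89] 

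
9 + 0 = 9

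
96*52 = 4992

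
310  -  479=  - 169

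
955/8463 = 955/8463 = 0.11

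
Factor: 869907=3^1*17^1 * 37^1*461^1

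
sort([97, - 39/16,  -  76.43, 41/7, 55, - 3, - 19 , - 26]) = [ - 76.43, - 26, - 19, - 3, - 39/16, 41/7, 55, 97 ] 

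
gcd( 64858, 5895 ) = 1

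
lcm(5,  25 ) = 25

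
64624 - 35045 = 29579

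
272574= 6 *45429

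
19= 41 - 22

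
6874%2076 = 646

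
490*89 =43610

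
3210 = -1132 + 4342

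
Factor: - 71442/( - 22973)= 2^1 * 3^6 * 7^2*22973^ (-1)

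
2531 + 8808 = 11339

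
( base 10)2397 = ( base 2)100101011101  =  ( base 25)3km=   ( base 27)37L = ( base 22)4KL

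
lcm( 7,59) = 413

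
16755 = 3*5585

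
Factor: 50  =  2^1*5^2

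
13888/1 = 13888 = 13888.00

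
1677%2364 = 1677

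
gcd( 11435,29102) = 1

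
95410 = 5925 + 89485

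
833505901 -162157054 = 671348847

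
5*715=3575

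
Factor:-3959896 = -2^3*494987^1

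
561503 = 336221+225282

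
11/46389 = 11/46389 = 0.00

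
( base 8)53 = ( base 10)43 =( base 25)1I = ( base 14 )31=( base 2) 101011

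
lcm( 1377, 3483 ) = 59211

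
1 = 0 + 1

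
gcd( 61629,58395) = 3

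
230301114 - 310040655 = -79739541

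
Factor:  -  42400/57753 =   -  2^5 *3^(-4 ) * 5^2*23^(  -  1 )*31^( - 1 )*53^1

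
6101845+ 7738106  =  13839951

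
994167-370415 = 623752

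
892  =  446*2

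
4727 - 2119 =2608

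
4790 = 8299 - 3509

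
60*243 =14580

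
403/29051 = 403/29051 =0.01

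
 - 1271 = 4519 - 5790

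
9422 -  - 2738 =12160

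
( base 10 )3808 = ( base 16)ee0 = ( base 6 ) 25344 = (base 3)12020001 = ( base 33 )3gd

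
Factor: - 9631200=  - 2^5*3^1*5^2*4013^1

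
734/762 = 367/381 = 0.96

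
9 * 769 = 6921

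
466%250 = 216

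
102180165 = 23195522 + 78984643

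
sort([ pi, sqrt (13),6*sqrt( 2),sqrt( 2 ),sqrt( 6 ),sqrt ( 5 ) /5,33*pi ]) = [ sqrt ( 5)/5, sqrt (2 ),sqrt(6), pi, sqrt(13) , 6*sqrt( 2) , 33*pi] 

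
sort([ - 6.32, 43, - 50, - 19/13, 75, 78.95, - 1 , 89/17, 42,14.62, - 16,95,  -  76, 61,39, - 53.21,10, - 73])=[ - 76, - 73 , - 53.21,- 50, - 16, - 6.32 , - 19/13, - 1 , 89/17,10,14.62,39,42,43,61,75,78.95,95]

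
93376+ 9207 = 102583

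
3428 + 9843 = 13271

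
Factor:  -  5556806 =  - 2^1 *29^1*149^1*643^1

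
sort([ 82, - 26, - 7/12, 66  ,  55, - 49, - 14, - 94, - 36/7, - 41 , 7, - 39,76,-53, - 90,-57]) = [ - 94, - 90, - 57, - 53,-49, - 41, -39,-26, - 14, - 36/7,-7/12,7, 55,66,76 , 82]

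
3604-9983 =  - 6379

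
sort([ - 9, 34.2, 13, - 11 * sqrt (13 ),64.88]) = [ - 11*sqrt( 13), - 9, 13, 34.2,64.88]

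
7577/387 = 19 + 224/387 =19.58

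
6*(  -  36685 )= - 220110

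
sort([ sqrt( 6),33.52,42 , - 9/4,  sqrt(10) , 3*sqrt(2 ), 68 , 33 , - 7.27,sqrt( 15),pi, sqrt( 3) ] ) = [ - 7.27,-9/4 , sqrt( 3),sqrt( 6),  pi, sqrt(10 ) , sqrt (15 ),3*sqrt(2),33,33.52,42, 68] 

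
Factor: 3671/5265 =3^( - 4 ) * 5^( - 1 )*13^( - 1)* 3671^1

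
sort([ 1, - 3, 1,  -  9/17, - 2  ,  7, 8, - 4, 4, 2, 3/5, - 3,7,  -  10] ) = [ - 10, - 4, - 3, - 3 , - 2, - 9/17, 3/5, 1, 1,2, 4 , 7,  7,8 ]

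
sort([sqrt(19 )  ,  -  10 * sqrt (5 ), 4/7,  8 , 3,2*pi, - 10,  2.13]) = [ - 10*sqrt(5),- 10,  4/7, 2.13,  3 , sqrt( 19), 2*pi, 8 ]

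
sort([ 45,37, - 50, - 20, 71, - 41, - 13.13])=[ - 50, - 41, - 20,-13.13,37 , 45, 71]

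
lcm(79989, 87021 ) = 7918911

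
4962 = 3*1654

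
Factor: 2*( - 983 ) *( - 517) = 2^1*11^1*47^1*983^1 = 1016422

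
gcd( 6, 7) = 1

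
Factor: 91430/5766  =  45715/2883  =  3^ (  -  1 )*5^1*31^( - 2 )*41^1* 223^1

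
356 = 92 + 264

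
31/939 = 31/939 = 0.03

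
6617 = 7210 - 593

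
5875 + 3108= 8983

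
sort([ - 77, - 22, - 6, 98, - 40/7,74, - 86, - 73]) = [  -  86, - 77,  -  73, - 22, - 6, - 40/7,74, 98] 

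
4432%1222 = 766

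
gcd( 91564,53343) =1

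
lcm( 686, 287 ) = 28126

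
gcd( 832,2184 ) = 104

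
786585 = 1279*615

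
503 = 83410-82907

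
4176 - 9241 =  - 5065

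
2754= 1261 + 1493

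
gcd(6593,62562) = 1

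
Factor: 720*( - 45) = - 32400  =  -2^4*3^4*5^2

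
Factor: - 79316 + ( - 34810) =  -2^1*3^1*23^1 * 827^1 = -114126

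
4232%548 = 396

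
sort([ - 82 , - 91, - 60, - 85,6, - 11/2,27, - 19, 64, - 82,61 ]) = [ - 91 , - 85 , - 82,-82, - 60, - 19,-11/2,6 , 27,61,64 ] 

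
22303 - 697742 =-675439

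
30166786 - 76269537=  - 46102751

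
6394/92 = 69 + 1/2 = 69.50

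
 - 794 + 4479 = 3685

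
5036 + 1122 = 6158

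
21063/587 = 21063/587=   35.88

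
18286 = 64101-45815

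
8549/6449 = 8549/6449 = 1.33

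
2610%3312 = 2610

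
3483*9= 31347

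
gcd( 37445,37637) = 1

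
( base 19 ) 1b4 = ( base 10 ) 574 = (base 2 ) 1000111110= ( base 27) L7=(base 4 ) 20332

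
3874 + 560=4434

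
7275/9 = 808 + 1/3=808.33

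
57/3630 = 19/1210= 0.02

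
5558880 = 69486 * 80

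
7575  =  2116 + 5459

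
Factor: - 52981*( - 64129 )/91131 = 3^(-1 )*13^1*37^( - 1)*821^( - 1)*4933^1*52981^1=3397618549/91131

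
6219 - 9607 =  - 3388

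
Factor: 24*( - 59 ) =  - 2^3*3^1*59^1  =  - 1416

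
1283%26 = 9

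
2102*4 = 8408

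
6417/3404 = 1  +  131/148 = 1.89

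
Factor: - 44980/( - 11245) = 2^2=4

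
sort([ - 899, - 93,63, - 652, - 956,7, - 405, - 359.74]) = [ - 956,- 899, - 652,-405, - 359.74, - 93, 7 , 63] 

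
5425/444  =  5425/444 = 12.22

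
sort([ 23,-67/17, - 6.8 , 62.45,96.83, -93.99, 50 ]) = [ - 93.99,- 6.8, - 67/17,23, 50, 62.45, 96.83 ]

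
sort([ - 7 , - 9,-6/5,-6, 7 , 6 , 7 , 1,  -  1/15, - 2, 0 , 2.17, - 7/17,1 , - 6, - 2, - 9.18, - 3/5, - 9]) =[ - 9.18 , - 9 , - 9, - 7, - 6,- 6, - 2, - 2, - 6/5, - 3/5, - 7/17, - 1/15,0 , 1 , 1, 2.17, 6,7, 7]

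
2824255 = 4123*685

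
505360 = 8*63170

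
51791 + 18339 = 70130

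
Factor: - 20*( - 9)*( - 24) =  - 2^5*3^3* 5^1 = -4320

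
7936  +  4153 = 12089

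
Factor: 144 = 2^4*3^2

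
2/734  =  1/367 = 0.00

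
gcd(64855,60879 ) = 7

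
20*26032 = 520640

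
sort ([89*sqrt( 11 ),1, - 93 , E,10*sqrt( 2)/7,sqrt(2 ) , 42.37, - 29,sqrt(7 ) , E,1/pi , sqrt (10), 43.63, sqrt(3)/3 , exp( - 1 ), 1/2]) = [-93 , - 29 , 1/pi , exp( - 1) , 1/2 , sqrt(3 ) /3 , 1, sqrt(2), 10  *sqrt( 2 ) /7,  sqrt( 7),E,E, sqrt( 10), 42.37, 43.63,89*sqrt(11)]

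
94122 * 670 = 63061740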